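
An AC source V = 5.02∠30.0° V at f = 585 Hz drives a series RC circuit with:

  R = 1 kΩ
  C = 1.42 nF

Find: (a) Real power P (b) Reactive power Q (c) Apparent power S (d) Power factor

Step 1 — Angular frequency: ω = 2π·f = 2π·585 = 3676 rad/s.
Step 2 — Component impedances:
  R: Z = R = 1000 Ω
  C: Z = 1/(jωC) = -j/(ω·C) = 0 - j1.916e+05 Ω
Step 3 — Series combination: Z_total = R + C = 1000 - j1.916e+05 Ω = 1.916e+05∠-89.7° Ω.
Step 4 — Source phasor: V = 5.02∠30.0° V = 4.347 + j2.51 V.
Step 5 — Current: I = V / Z = -1.298e-05 + j2.276e-05 A = 2.62e-05∠119.7° A.
Step 6 — Complex power: S = V·I* = 6.865e-07 - j0.0001315 VA.
Step 7 — Real power: P = Re(S) = 6.865e-07 W.
Step 8 — Reactive power: Q = Im(S) = -0.0001315 VAR.
Step 9 — Apparent power: |S| = 0.0001315 VA.
Step 10 — Power factor: PF = P/|S| = 0.005219 (leading).

(a) P = 6.865e-07 W  (b) Q = -0.0001315 VAR  (c) S = 0.0001315 VA  (d) PF = 0.005219 (leading)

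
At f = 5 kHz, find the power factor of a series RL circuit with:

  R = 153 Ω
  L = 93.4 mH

Step 1 — Angular frequency: ω = 2π·f = 2π·5000 = 3.142e+04 rad/s.
Step 2 — Component impedances:
  R: Z = R = 153 Ω
  L: Z = jωL = j·3.142e+04·0.0934 = 0 + j2934 Ω
Step 3 — Series combination: Z_total = R + L = 153 + j2934 Ω = 2938∠87.0° Ω.
Step 4 — Power factor: PF = cos(φ) = Re(Z)/|Z| = 153/2938.2 = 0.05207.
Step 5 — Type: Im(Z) = 2934 ⇒ lagging (phase φ = 87.0°).

PF = 0.05207 (lagging, φ = 87.0°)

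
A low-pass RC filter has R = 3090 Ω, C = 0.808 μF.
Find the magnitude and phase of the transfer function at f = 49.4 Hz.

Step 1 — Angular frequency: ω = 2π·49.4 = 310.4 rad/s.
Step 2 — Transfer function: H(jω) = 1/(1 + jωRC).
Step 3 — Denominator: 1 + jωRC = 1 + j·310.4·3090·8.08e-07 = 1 + j0.775.
Step 4 — H = 0.6248 - j0.4842.
Step 5 — Magnitude: |H| = 0.7904 (-2.0 dB); phase: φ = -37.8°.

|H| = 0.7904 (-2.0 dB), φ = -37.8°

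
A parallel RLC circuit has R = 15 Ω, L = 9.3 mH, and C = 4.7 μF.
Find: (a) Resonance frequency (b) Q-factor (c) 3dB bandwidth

Step 1 — Resonance: ω₀ = 1/√(LC) = 1/√(0.0093·4.7e-06) = 4783 rad/s.
Step 2 — f₀ = ω₀/(2π) = 761.3 Hz.
Step 3 — Parallel Q: Q = R/(ω₀L) = 15/(4783·0.0093) = 0.3372.
Step 4 — Bandwidth: Δω = ω₀/Q = 1.418e+04 rad/s; BW = Δω/(2π) = 2258 Hz.

(a) f₀ = 761.3 Hz  (b) Q = 0.3372  (c) BW = 2258 Hz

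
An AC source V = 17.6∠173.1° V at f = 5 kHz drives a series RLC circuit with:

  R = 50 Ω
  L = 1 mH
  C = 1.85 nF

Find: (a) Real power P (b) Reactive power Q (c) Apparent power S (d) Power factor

Step 1 — Angular frequency: ω = 2π·f = 2π·5000 = 3.142e+04 rad/s.
Step 2 — Component impedances:
  R: Z = R = 50 Ω
  L: Z = jωL = j·3.142e+04·0.001 = 0 + j31.42 Ω
  C: Z = 1/(jωC) = -j/(ω·C) = 0 - j1.721e+04 Ω
Step 3 — Series combination: Z_total = R + L + C = 50 - j1.717e+04 Ω = 1.717e+04∠-89.8° Ω.
Step 4 — Source phasor: V = 17.6∠173.1° V = -17.47 + j2.114 V.
Step 5 — Current: I = V / Z = -0.0001261 - j0.001017 A = 0.001025∠-97.1° A.
Step 6 — Complex power: S = V·I* = 5.251e-05 - j0.01804 VA.
Step 7 — Real power: P = Re(S) = 5.251e-05 W.
Step 8 — Reactive power: Q = Im(S) = -0.01804 VAR.
Step 9 — Apparent power: |S| = 0.01804 VA.
Step 10 — Power factor: PF = P/|S| = 0.002911 (leading).

(a) P = 5.251e-05 W  (b) Q = -0.01804 VAR  (c) S = 0.01804 VA  (d) PF = 0.002911 (leading)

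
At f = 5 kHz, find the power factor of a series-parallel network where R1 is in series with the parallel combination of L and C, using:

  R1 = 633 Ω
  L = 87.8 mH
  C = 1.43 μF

Step 1 — Angular frequency: ω = 2π·f = 2π·5000 = 3.142e+04 rad/s.
Step 2 — Component impedances:
  R1: Z = R = 633 Ω
  L: Z = jωL = j·3.142e+04·0.0878 = 0 + j2758 Ω
  C: Z = 1/(jωC) = -j/(ω·C) = 0 - j22.26 Ω
Step 3 — Parallel branch: L || C = 1/(1/L + 1/C) = 0 - j22.44 Ω.
Step 4 — Series with R1: Z_total = R1 + (L || C) = 633 - j22.44 Ω = 633.4∠-2.0° Ω.
Step 5 — Power factor: PF = cos(φ) = Re(Z)/|Z| = 633/633.4 = 0.9994.
Step 6 — Type: Im(Z) = -22.44 ⇒ leading (phase φ = -2.0°).

PF = 0.9994 (leading, φ = -2.0°)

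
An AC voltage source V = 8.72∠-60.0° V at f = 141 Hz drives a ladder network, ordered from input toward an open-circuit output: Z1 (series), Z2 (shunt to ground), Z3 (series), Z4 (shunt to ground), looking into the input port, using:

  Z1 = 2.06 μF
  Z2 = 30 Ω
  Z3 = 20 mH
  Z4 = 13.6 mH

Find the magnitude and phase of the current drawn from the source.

Step 1 — Angular frequency: ω = 2π·f = 2π·141 = 885.9 rad/s.
Step 2 — Component impedances:
  Z1: Z = 1/(jωC) = -j/(ω·C) = 0 - j547.9 Ω
  Z2: Z = R = 30 Ω
  Z3: Z = jωL = j·885.9·0.02 = 0 + j17.72 Ω
  Z4: Z = jωL = j·885.9·0.0136 = 0 + j12.05 Ω
Step 3 — Ladder network (open output): work backward from the far end, alternating series and parallel combinations. Z_in = 14.88 - j532.9 Ω = 533.1∠-88.4° Ω.
Step 4 — Source phasor: V = 8.72∠-60.0° V = 4.36 - j7.552 V.
Step 5 — Ohm's law: I = V / Z_total = (4.36 - j7.552) / (14.88 - j532.9) = 0.01439 + j0.007779 A.
Step 6 — Convert to polar: |I| = 0.01636 A, ∠I = 28.4°.

I = 0.01636∠28.4° A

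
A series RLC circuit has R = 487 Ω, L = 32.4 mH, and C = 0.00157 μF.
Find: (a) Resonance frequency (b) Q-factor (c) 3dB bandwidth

Step 1 — Resonance condition Im(Z)=0 gives ω₀ = 1/√(LC).
Step 2 — ω₀ = 1/√(0.0324·1.57e-09) = 1.402e+05 rad/s.
Step 3 — f₀ = ω₀/(2π) = 2.232e+04 Hz.
Step 4 — Series Q: Q = ω₀L/R = 1.402e+05·0.0324/487 = 9.328.
Step 5 — 3dB bandwidth: Δω = ω₀/Q = 1.503e+04 rad/s; BW = Δω/(2π) = 2392 Hz.

(a) f₀ = 2.232e+04 Hz  (b) Q = 9.328  (c) BW = 2392 Hz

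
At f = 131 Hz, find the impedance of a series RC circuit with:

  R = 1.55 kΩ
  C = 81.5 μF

Step 1 — Angular frequency: ω = 2π·f = 2π·131 = 823.1 rad/s.
Step 2 — Component impedances:
  R: Z = R = 1550 Ω
  C: Z = 1/(jωC) = -j/(ω·C) = 0 - j14.91 Ω
Step 3 — Series combination: Z_total = R + C = 1550 - j14.91 Ω = 1550∠-0.6° Ω.

Z = 1550 - j14.91 Ω = 1550∠-0.6° Ω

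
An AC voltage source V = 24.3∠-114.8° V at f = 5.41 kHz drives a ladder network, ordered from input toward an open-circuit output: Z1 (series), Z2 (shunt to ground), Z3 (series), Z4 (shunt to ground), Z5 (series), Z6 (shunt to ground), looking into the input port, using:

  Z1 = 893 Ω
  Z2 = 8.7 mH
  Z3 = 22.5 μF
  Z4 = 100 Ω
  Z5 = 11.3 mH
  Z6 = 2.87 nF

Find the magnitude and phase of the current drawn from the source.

Step 1 — Angular frequency: ω = 2π·f = 2π·5410 = 3.399e+04 rad/s.
Step 2 — Component impedances:
  Z1: Z = R = 893 Ω
  Z2: Z = jωL = j·3.399e+04·0.0087 = 0 + j295.7 Ω
  Z3: Z = 1/(jωC) = -j/(ω·C) = 0 - j1.307 Ω
  Z4: Z = R = 100 Ω
  Z5: Z = jωL = j·3.399e+04·0.0113 = 0 + j384.1 Ω
  Z6: Z = 1/(jωC) = -j/(ω·C) = 0 - j1.025e+04 Ω
Step 3 — Ladder network (open output): work backward from the far end, alternating series and parallel combinations. Z_in = 984 + j28.68 Ω = 984.4∠1.7° Ω.
Step 4 — Source phasor: V = 24.3∠-114.8° V = -10.19 - j22.06 V.
Step 5 — Ohm's law: I = V / Z_total = (-10.19 - j22.06) / (984 + j28.68) = -0.011 - j0.0221 A.
Step 6 — Convert to polar: |I| = 0.02468 A, ∠I = -116.5°.

I = 0.02468∠-116.5° A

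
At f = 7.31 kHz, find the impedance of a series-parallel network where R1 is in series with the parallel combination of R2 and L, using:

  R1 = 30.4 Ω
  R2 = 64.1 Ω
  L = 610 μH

Step 1 — Angular frequency: ω = 2π·f = 2π·7310 = 4.593e+04 rad/s.
Step 2 — Component impedances:
  R1: Z = R = 30.4 Ω
  R2: Z = R = 64.1 Ω
  L: Z = jωL = j·4.593e+04·0.00061 = 0 + j28.02 Ω
Step 3 — Parallel branch: R2 || L = 1/(1/R2 + 1/L) = 10.28 + j23.52 Ω.
Step 4 — Series with R1: Z_total = R1 + (R2 || L) = 40.68 + j23.52 Ω = 46.99∠30.0° Ω.

Z = 40.68 + j23.52 Ω = 46.99∠30.0° Ω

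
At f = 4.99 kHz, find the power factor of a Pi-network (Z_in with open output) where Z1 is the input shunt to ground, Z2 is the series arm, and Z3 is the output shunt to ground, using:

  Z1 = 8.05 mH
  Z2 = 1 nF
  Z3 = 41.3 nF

Step 1 — Angular frequency: ω = 2π·f = 2π·4990 = 3.135e+04 rad/s.
Step 2 — Component impedances:
  Z1: Z = jωL = j·3.135e+04·0.00805 = 0 + j252.4 Ω
  Z2: Z = 1/(jωC) = -j/(ω·C) = 0 - j3.189e+04 Ω
  Z3: Z = 1/(jωC) = -j/(ω·C) = 0 - j772.3 Ω
Step 3 — With open output, the series arm Z2 and the output shunt Z3 appear in series to ground: Z2 + Z3 = 0 - j3.267e+04 Ω.
Step 4 — Parallel with input shunt Z1: Z_in = Z1 || (Z2 + Z3) = 0 + j254.4 Ω = 254.4∠90.0° Ω.
Step 5 — Power factor: PF = cos(φ) = Re(Z)/|Z| = -0/254.4 = -0.
Step 6 — Type: Im(Z) = 254.4 ⇒ lagging (phase φ = 90.0°).

PF = -0 (lagging, φ = 90.0°)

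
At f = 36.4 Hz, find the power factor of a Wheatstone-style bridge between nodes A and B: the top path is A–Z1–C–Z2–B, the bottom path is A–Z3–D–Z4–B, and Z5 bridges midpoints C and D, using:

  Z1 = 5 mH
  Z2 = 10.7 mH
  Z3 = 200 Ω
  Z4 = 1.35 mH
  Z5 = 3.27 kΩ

Step 1 — Angular frequency: ω = 2π·f = 2π·36.4 = 228.7 rad/s.
Step 2 — Component impedances:
  Z1: Z = jωL = j·228.7·0.005 = 0 + j1.144 Ω
  Z2: Z = jωL = j·228.7·0.0107 = 0 + j2.447 Ω
  Z3: Z = R = 200 Ω
  Z4: Z = jωL = j·228.7·0.00135 = 0 + j0.3088 Ω
  Z5: Z = R = 3270 Ω
Step 3 — Bridge requires nodal analysis (the Z5 bridge couples midpoints C and D, so the two paths cannot be reduced to a simple series/parallel combination). Setting node B to ground and injecting 1 A at node A, the 3-node admittance system at A, C, D solves to V_A = Z_AB = 0.06627 + j3.589 Ω = 3.59∠88.9° Ω.
Step 4 — Power factor: PF = cos(φ) = Re(Z)/|Z| = 0.06627/3.59 = 0.01846.
Step 5 — Type: Im(Z) = 3.589 ⇒ lagging (phase φ = 88.9°).

PF = 0.01846 (lagging, φ = 88.9°)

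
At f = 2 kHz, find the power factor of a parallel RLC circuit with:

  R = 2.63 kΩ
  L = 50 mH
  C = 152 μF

Step 1 — Angular frequency: ω = 2π·f = 2π·2000 = 1.257e+04 rad/s.
Step 2 — Component impedances:
  R: Z = R = 2630 Ω
  L: Z = jωL = j·1.257e+04·0.05 = 0 + j628.3 Ω
  C: Z = 1/(jωC) = -j/(ω·C) = 0 - j0.5235 Ω
Step 3 — Parallel combination: 1/Z_total = 1/R + 1/L + 1/C; Z_total = 0.0001044 - j0.524 Ω = 0.524∠-90.0° Ω.
Step 4 — Power factor: PF = cos(φ) = Re(Z)/|Z| = 0.0001044/0.524 = 0.0001992.
Step 5 — Type: Im(Z) = -0.524 ⇒ leading (phase φ = -90.0°).

PF = 0.0001992 (leading, φ = -90.0°)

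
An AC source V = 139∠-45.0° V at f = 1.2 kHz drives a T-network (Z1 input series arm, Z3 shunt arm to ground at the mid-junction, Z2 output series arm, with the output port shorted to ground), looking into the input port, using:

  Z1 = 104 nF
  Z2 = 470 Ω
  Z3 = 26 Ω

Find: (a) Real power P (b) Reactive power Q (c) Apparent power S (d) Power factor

Step 1 — Angular frequency: ω = 2π·f = 2π·1200 = 7540 rad/s.
Step 2 — Component impedances:
  Z1: Z = 1/(jωC) = -j/(ω·C) = 0 - j1275 Ω
  Z2: Z = R = 470 Ω
  Z3: Z = R = 26 Ω
Step 3 — With the output port shorted to ground, the output series arm Z2 runs from the junction to ground; the shunt arm Z3 also runs from the junction to ground. They appear in parallel: Z3 || Z2 = 24.64 Ω.
Step 4 — Series with input arm Z1: Z_in = Z1 + (Z3 || Z2) = 24.64 - j1275 Ω = 1276∠-88.9° Ω.
Step 5 — Source phasor: V = 139∠-45.0° V = 98.29 - j98.29 V.
Step 6 — Current: I = V / Z = 0.07853 + j0.07555 A = 0.109∠43.9° A.
Step 7 — Complex power: S = V·I* = 0.2926 - j15.14 VA.
Step 8 — Real power: P = Re(S) = 0.2926 W.
Step 9 — Reactive power: Q = Im(S) = -15.14 VAR.
Step 10 — Apparent power: |S| = 15.15 VA.
Step 11 — Power factor: PF = P/|S| = 0.01932 (leading).

(a) P = 0.2926 W  (b) Q = -15.14 VAR  (c) S = 15.15 VA  (d) PF = 0.01932 (leading)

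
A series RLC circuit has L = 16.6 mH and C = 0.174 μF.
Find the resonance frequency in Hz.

Step 1 — Resonance condition Im(Z)=0 gives ω₀ = 1/√(LC).
Step 2 — ω₀ = 1/√(0.0166·1.74e-07) = 1.861e+04 rad/s.
Step 3 — f₀ = ω₀/(2π) = 2961 Hz.

f₀ = 2961 Hz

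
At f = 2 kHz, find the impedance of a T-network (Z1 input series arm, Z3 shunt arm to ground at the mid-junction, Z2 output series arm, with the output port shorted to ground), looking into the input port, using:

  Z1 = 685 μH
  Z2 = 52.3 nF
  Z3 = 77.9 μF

Step 1 — Angular frequency: ω = 2π·f = 2π·2000 = 1.257e+04 rad/s.
Step 2 — Component impedances:
  Z1: Z = jωL = j·1.257e+04·0.000685 = 0 + j8.608 Ω
  Z2: Z = 1/(jωC) = -j/(ω·C) = 0 - j1522 Ω
  Z3: Z = 1/(jωC) = -j/(ω·C) = 0 - j1.022 Ω
Step 3 — With the output port shorted to ground, the output series arm Z2 runs from the junction to ground; the shunt arm Z3 also runs from the junction to ground. They appear in parallel: Z3 || Z2 = 0 - j1.021 Ω.
Step 4 — Series with input arm Z1: Z_in = Z1 + (Z3 || Z2) = 0 + j7.587 Ω = 7.587∠90.0° Ω.

Z = 0 + j7.587 Ω = 7.587∠90.0° Ω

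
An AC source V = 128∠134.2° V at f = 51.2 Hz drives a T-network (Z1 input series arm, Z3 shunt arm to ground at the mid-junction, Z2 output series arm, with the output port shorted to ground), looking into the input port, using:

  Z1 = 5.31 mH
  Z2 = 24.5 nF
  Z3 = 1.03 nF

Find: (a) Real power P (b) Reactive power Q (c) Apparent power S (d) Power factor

Step 1 — Angular frequency: ω = 2π·f = 2π·51.2 = 321.7 rad/s.
Step 2 — Component impedances:
  Z1: Z = jωL = j·321.7·0.00531 = 0 + j1.708 Ω
  Z2: Z = 1/(jωC) = -j/(ω·C) = 0 - j1.269e+05 Ω
  Z3: Z = 1/(jωC) = -j/(ω·C) = 0 - j3.018e+06 Ω
Step 3 — With the output port shorted to ground, the output series arm Z2 runs from the junction to ground; the shunt arm Z3 also runs from the junction to ground. They appear in parallel: Z3 || Z2 = 0 - j1.218e+05 Ω.
Step 4 — Series with input arm Z1: Z_in = Z1 + (Z3 || Z2) = 0 - j1.218e+05 Ω = 1.218e+05∠-90.0° Ω.
Step 5 — Source phasor: V = 128∠134.2° V = -89.24 + j91.76 V.
Step 6 — Current: I = V / Z = -0.0007537 - j0.0007329 A = 0.001051∠-135.8° A.
Step 7 — Complex power: S = V·I* = 0 - j0.1346 VA.
Step 8 — Real power: P = Re(S) = 0 W.
Step 9 — Reactive power: Q = Im(S) = -0.1346 VAR.
Step 10 — Apparent power: |S| = 0.1346 VA.
Step 11 — Power factor: PF = P/|S| = 0 (leading).

(a) P = 0 W  (b) Q = -0.1346 VAR  (c) S = 0.1346 VA  (d) PF = 0 (leading)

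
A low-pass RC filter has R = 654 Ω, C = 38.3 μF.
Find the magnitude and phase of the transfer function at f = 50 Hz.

Step 1 — Angular frequency: ω = 2π·50 = 314.2 rad/s.
Step 2 — Transfer function: H(jω) = 1/(1 + jωRC).
Step 3 — Denominator: 1 + jωRC = 1 + j·314.2·654·3.83e-05 = 1 + j7.869.
Step 4 — H = 0.01589 - j0.1251.
Step 5 — Magnitude: |H| = 0.1261 (-18.0 dB); phase: φ = -82.8°.

|H| = 0.1261 (-18.0 dB), φ = -82.8°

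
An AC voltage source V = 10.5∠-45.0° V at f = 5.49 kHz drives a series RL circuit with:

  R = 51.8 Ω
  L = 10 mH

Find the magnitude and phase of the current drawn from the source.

Step 1 — Angular frequency: ω = 2π·f = 2π·5490 = 3.449e+04 rad/s.
Step 2 — Component impedances:
  R: Z = R = 51.8 Ω
  L: Z = jωL = j·3.449e+04·0.01 = 0 + j344.9 Ω
Step 3 — Series combination: Z_total = R + L = 51.8 + j344.9 Ω = 348.8∠81.5° Ω.
Step 4 — Source phasor: V = 10.5∠-45.0° V = 7.425 - j7.425 V.
Step 5 — Ohm's law: I = V / Z_total = (7.425 - j7.425) / (51.8 + j344.9) = -0.01789 - j0.02421 A.
Step 6 — Convert to polar: |I| = 0.0301 A, ∠I = -126.5°.

I = 0.0301∠-126.5° A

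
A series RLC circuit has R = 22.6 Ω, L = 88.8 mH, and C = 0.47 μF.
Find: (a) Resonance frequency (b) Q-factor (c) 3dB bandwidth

Step 1 — Resonance condition Im(Z)=0 gives ω₀ = 1/√(LC).
Step 2 — ω₀ = 1/√(0.0888·4.7e-07) = 4895 rad/s.
Step 3 — f₀ = ω₀/(2π) = 779 Hz.
Step 4 — Series Q: Q = ω₀L/R = 4895·0.0888/22.6 = 19.23.
Step 5 — 3dB bandwidth: Δω = ω₀/Q = 254.5 rad/s; BW = Δω/(2π) = 40.51 Hz.

(a) f₀ = 779 Hz  (b) Q = 19.23  (c) BW = 40.51 Hz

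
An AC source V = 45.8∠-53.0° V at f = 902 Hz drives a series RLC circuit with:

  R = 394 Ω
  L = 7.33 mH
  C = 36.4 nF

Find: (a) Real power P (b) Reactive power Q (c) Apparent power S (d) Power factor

Step 1 — Angular frequency: ω = 2π·f = 2π·902 = 5667 rad/s.
Step 2 — Component impedances:
  R: Z = R = 394 Ω
  L: Z = jωL = j·5667·0.00733 = 0 + j41.54 Ω
  C: Z = 1/(jωC) = -j/(ω·C) = 0 - j4847 Ω
Step 3 — Series combination: Z_total = R + L + C = 394 - j4806 Ω = 4822∠-85.3° Ω.
Step 4 — Source phasor: V = 45.8∠-53.0° V = 27.56 - j36.58 V.
Step 5 — Current: I = V / Z = 0.008027 + j0.005077 A = 0.009498∠32.3° A.
Step 6 — Complex power: S = V·I* = 0.03554 - j0.4336 VA.
Step 7 — Real power: P = Re(S) = 0.03554 W.
Step 8 — Reactive power: Q = Im(S) = -0.4336 VAR.
Step 9 — Apparent power: |S| = 0.435 VA.
Step 10 — Power factor: PF = P/|S| = 0.08171 (leading).

(a) P = 0.03554 W  (b) Q = -0.4336 VAR  (c) S = 0.435 VA  (d) PF = 0.08171 (leading)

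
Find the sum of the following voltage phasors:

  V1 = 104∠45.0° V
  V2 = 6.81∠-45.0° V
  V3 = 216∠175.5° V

Step 1 — Convert each phasor to rectangular form:
  V1 = 104·(cos(45.0°) + j·sin(45.0°)) = 73.54 + j73.54 V
  V2 = 6.81·(cos(-45.0°) + j·sin(-45.0°)) = 4.815 - j4.815 V
  V3 = 216·(cos(175.5°) + j·sin(175.5°)) = -215.3 + j16.95 V
Step 2 — Sum components: V_total = -137 + j85.67 V.
Step 3 — Convert to polar: |V_total| = 161.6 V, ∠V_total = 148.0°.

V_total = 161.6∠148.0° V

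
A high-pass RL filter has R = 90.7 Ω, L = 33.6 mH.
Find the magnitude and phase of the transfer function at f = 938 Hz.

Step 1 — Angular frequency: ω = 2π·938 = 5894 rad/s.
Step 2 — Transfer function: H(jω) = jωL/(R + jωL).
Step 3 — Numerator jωL = j·198; denominator R + jωL = 90.7 + j198.
Step 4 — H = 0.8266 + j0.3786.
Step 5 — Magnitude: |H| = 0.9092 (-0.8 dB); phase: φ = 24.6°.

|H| = 0.9092 (-0.8 dB), φ = 24.6°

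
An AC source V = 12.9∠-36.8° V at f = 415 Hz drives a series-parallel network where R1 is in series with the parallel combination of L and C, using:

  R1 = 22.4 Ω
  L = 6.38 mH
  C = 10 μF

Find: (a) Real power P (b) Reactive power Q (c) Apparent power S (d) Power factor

Step 1 — Angular frequency: ω = 2π·f = 2π·415 = 2608 rad/s.
Step 2 — Component impedances:
  R1: Z = R = 22.4 Ω
  L: Z = jωL = j·2608·0.00638 = 0 + j16.64 Ω
  C: Z = 1/(jωC) = -j/(ω·C) = 0 - j38.35 Ω
Step 3 — Parallel branch: L || C = 1/(1/L + 1/C) = 0 + j29.38 Ω.
Step 4 — Series with R1: Z_total = R1 + (L || C) = 22.4 + j29.38 Ω = 36.95∠52.7° Ω.
Step 5 — Source phasor: V = 12.9∠-36.8° V = 10.33 - j7.727 V.
Step 6 — Current: I = V / Z = 0.003179 - j0.3491 A = 0.3492∠-89.5° A.
Step 7 — Complex power: S = V·I* = 2.731 + j3.582 VA.
Step 8 — Real power: P = Re(S) = 2.731 W.
Step 9 — Reactive power: Q = Im(S) = 3.582 VAR.
Step 10 — Apparent power: |S| = 4.504 VA.
Step 11 — Power factor: PF = P/|S| = 0.6063 (lagging).

(a) P = 2.731 W  (b) Q = 3.582 VAR  (c) S = 4.504 VA  (d) PF = 0.6063 (lagging)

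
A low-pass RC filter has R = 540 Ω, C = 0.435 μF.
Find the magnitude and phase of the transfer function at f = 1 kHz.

Step 1 — Angular frequency: ω = 2π·1000 = 6283 rad/s.
Step 2 — Transfer function: H(jω) = 1/(1 + jωRC).
Step 3 — Denominator: 1 + jωRC = 1 + j·6283·540·4.35e-07 = 1 + j1.476.
Step 4 — H = 0.3146 - j0.4644.
Step 5 — Magnitude: |H| = 0.5609 (-5.0 dB); phase: φ = -55.9°.

|H| = 0.5609 (-5.0 dB), φ = -55.9°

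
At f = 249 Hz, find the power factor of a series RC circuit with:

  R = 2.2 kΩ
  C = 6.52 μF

Step 1 — Angular frequency: ω = 2π·f = 2π·249 = 1565 rad/s.
Step 2 — Component impedances:
  R: Z = R = 2200 Ω
  C: Z = 1/(jωC) = -j/(ω·C) = 0 - j98.03 Ω
Step 3 — Series combination: Z_total = R + C = 2200 - j98.03 Ω = 2202∠-2.6° Ω.
Step 4 — Power factor: PF = cos(φ) = Re(Z)/|Z| = 2200/2202.2 = 0.999.
Step 5 — Type: Im(Z) = -98.03 ⇒ leading (phase φ = -2.6°).

PF = 0.999 (leading, φ = -2.6°)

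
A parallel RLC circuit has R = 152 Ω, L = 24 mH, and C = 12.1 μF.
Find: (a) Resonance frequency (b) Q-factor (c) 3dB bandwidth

Step 1 — Resonance: ω₀ = 1/√(LC) = 1/√(0.024·1.21e-05) = 1856 rad/s.
Step 2 — f₀ = ω₀/(2π) = 295.3 Hz.
Step 3 — Parallel Q: Q = R/(ω₀L) = 152/(1856·0.024) = 3.413.
Step 4 — Bandwidth: Δω = ω₀/Q = 543.7 rad/s; BW = Δω/(2π) = 86.53 Hz.

(a) f₀ = 295.3 Hz  (b) Q = 3.413  (c) BW = 86.53 Hz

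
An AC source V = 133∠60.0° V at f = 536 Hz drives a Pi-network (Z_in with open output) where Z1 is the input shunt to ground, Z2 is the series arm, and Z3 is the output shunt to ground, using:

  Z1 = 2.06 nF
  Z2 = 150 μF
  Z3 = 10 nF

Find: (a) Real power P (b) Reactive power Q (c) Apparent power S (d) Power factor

Step 1 — Angular frequency: ω = 2π·f = 2π·536 = 3368 rad/s.
Step 2 — Component impedances:
  Z1: Z = 1/(jωC) = -j/(ω·C) = 0 - j1.441e+05 Ω
  Z2: Z = 1/(jωC) = -j/(ω·C) = 0 - j1.98 Ω
  Z3: Z = 1/(jωC) = -j/(ω·C) = 0 - j2.969e+04 Ω
Step 3 — With open output, the series arm Z2 and the output shunt Z3 appear in series to ground: Z2 + Z3 = 0 - j2.97e+04 Ω.
Step 4 — Parallel with input shunt Z1: Z_in = Z1 || (Z2 + Z3) = 0 - j2.462e+04 Ω = 2.462e+04∠-90.0° Ω.
Step 5 — Source phasor: V = 133∠60.0° V = 66.5 + j115.2 V.
Step 6 — Current: I = V / Z = -0.004678 + j0.002701 A = 0.005402∠150.0° A.
Step 7 — Complex power: S = V·I* = 0 - j0.7184 VA.
Step 8 — Real power: P = Re(S) = 0 W.
Step 9 — Reactive power: Q = Im(S) = -0.7184 VAR.
Step 10 — Apparent power: |S| = 0.7184 VA.
Step 11 — Power factor: PF = P/|S| = 0 (leading).

(a) P = 0 W  (b) Q = -0.7184 VAR  (c) S = 0.7184 VA  (d) PF = 0 (leading)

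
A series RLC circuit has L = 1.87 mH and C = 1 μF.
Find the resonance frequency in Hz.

Step 1 — Resonance condition Im(Z)=0 gives ω₀ = 1/√(LC).
Step 2 — ω₀ = 1/√(0.00187·1e-06) = 2.312e+04 rad/s.
Step 3 — f₀ = ω₀/(2π) = 3680 Hz.

f₀ = 3680 Hz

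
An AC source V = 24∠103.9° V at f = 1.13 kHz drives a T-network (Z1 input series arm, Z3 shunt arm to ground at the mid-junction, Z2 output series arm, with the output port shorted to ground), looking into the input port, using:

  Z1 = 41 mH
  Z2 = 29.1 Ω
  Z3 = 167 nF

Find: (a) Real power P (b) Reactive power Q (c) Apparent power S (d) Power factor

Step 1 — Angular frequency: ω = 2π·f = 2π·1130 = 7100 rad/s.
Step 2 — Component impedances:
  Z1: Z = jωL = j·7100·0.041 = 0 + j291.1 Ω
  Z2: Z = R = 29.1 Ω
  Z3: Z = 1/(jωC) = -j/(ω·C) = 0 - j843.4 Ω
Step 3 — With the output port shorted to ground, the output series arm Z2 runs from the junction to ground; the shunt arm Z3 also runs from the junction to ground. They appear in parallel: Z3 || Z2 = 29.07 - j1.003 Ω.
Step 4 — Series with input arm Z1: Z_in = Z1 + (Z3 || Z2) = 29.07 + j290.1 Ω = 291.5∠84.3° Ω.
Step 5 — Source phasor: V = 24∠103.9° V = -5.765 + j23.3 V.
Step 6 — Current: I = V / Z = 0.07754 + j0.02764 A = 0.08232∠19.6° A.
Step 7 — Complex power: S = V·I* = 0.197 + j1.966 VA.
Step 8 — Real power: P = Re(S) = 0.197 W.
Step 9 — Reactive power: Q = Im(S) = 1.966 VAR.
Step 10 — Apparent power: |S| = 1.976 VA.
Step 11 — Power factor: PF = P/|S| = 0.09969 (lagging).

(a) P = 0.197 W  (b) Q = 1.966 VAR  (c) S = 1.976 VA  (d) PF = 0.09969 (lagging)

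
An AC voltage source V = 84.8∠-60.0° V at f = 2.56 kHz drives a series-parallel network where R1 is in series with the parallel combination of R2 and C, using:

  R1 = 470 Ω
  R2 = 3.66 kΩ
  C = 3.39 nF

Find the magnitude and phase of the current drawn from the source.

Step 1 — Angular frequency: ω = 2π·f = 2π·2560 = 1.608e+04 rad/s.
Step 2 — Component impedances:
  R1: Z = R = 470 Ω
  R2: Z = R = 3660 Ω
  C: Z = 1/(jωC) = -j/(ω·C) = 0 - j1.834e+04 Ω
Step 3 — Parallel branch: R2 || C = 1/(1/R2 + 1/C) = 3520 - j702.5 Ω.
Step 4 — Series with R1: Z_total = R1 + (R2 || C) = 3990 - j702.5 Ω = 4051∠-10.0° Ω.
Step 5 — Source phasor: V = 84.8∠-60.0° V = 42.4 - j73.44 V.
Step 6 — Ohm's law: I = V / Z_total = (42.4 - j73.44) / (3990 - j702.5) = 0.01345 - j0.01604 A.
Step 7 — Convert to polar: |I| = 0.02093 A, ∠I = -50.0°.

I = 0.02093∠-50.0° A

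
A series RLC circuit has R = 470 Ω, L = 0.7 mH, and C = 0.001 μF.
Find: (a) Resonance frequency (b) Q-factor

Step 1 — Resonance condition Im(Z)=0 gives ω₀ = 1/√(LC).
Step 2 — ω₀ = 1/√(0.0007·1e-09) = 1.195e+06 rad/s.
Step 3 — f₀ = ω₀/(2π) = 1.902e+05 Hz.
Step 4 — Series Q: Q = ω₀L/R = 1.195e+06·0.0007/470 = 1.78.

(a) f₀ = 1.902e+05 Hz  (b) Q = 1.78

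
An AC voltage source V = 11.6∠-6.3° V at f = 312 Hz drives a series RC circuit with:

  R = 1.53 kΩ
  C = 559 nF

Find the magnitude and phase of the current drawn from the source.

Step 1 — Angular frequency: ω = 2π·f = 2π·312 = 1960 rad/s.
Step 2 — Component impedances:
  R: Z = R = 1530 Ω
  C: Z = 1/(jωC) = -j/(ω·C) = 0 - j912.5 Ω
Step 3 — Series combination: Z_total = R + C = 1530 - j912.5 Ω = 1781∠-30.8° Ω.
Step 4 — Source phasor: V = 11.6∠-6.3° V = 11.53 - j1.273 V.
Step 5 — Ohm's law: I = V / Z_total = (11.53 - j1.273) / (1530 - j912.5) = 0.005925 + j0.002702 A.
Step 6 — Convert to polar: |I| = 0.006511 A, ∠I = 24.5°.

I = 0.006511∠24.5° A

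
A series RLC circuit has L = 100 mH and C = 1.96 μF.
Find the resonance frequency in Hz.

Step 1 — Resonance condition Im(Z)=0 gives ω₀ = 1/√(LC).
Step 2 — ω₀ = 1/√(0.1·1.96e-06) = 2259 rad/s.
Step 3 — f₀ = ω₀/(2π) = 359.5 Hz.

f₀ = 359.5 Hz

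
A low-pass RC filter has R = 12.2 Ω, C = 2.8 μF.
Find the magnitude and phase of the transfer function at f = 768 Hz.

Step 1 — Angular frequency: ω = 2π·768 = 4825 rad/s.
Step 2 — Transfer function: H(jω) = 1/(1 + jωRC).
Step 3 — Denominator: 1 + jωRC = 1 + j·4825·12.2·2.8e-06 = 1 + j0.1648.
Step 4 — H = 0.9735 - j0.1605.
Step 5 — Magnitude: |H| = 0.9867 (-0.1 dB); phase: φ = -9.4°.

|H| = 0.9867 (-0.1 dB), φ = -9.4°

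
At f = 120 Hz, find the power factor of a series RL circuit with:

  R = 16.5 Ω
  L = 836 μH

Step 1 — Angular frequency: ω = 2π·f = 2π·120 = 754 rad/s.
Step 2 — Component impedances:
  R: Z = R = 16.5 Ω
  L: Z = jωL = j·754·0.000836 = 0 + j0.6303 Ω
Step 3 — Series combination: Z_total = R + L = 16.5 + j0.6303 Ω = 16.51∠2.2° Ω.
Step 4 — Power factor: PF = cos(φ) = Re(Z)/|Z| = 16.5/16.512 = 0.9993.
Step 5 — Type: Im(Z) = 0.6303 ⇒ lagging (phase φ = 2.2°).

PF = 0.9993 (lagging, φ = 2.2°)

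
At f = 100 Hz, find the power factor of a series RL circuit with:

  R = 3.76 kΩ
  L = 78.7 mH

Step 1 — Angular frequency: ω = 2π·f = 2π·100 = 628.3 rad/s.
Step 2 — Component impedances:
  R: Z = R = 3760 Ω
  L: Z = jωL = j·628.3·0.0787 = 0 + j49.45 Ω
Step 3 — Series combination: Z_total = R + L = 3760 + j49.45 Ω = 3760∠0.8° Ω.
Step 4 — Power factor: PF = cos(φ) = Re(Z)/|Z| = 3760/3760.3 = 0.9999.
Step 5 — Type: Im(Z) = 49.45 ⇒ lagging (phase φ = 0.8°).

PF = 0.9999 (lagging, φ = 0.8°)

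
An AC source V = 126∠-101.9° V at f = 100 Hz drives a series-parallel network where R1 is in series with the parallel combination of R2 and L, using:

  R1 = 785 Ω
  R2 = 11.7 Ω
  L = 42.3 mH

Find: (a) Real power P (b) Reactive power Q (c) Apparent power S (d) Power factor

Step 1 — Angular frequency: ω = 2π·f = 2π·100 = 628.3 rad/s.
Step 2 — Component impedances:
  R1: Z = R = 785 Ω
  R2: Z = R = 11.7 Ω
  L: Z = jωL = j·628.3·0.0423 = 0 + j26.58 Ω
Step 3 — Parallel branch: R2 || L = 1/(1/R2 + 1/L) = 9.801 + j4.314 Ω.
Step 4 — Series with R1: Z_total = R1 + (R2 || L) = 794.8 + j4.314 Ω = 794.8∠0.3° Ω.
Step 5 — Source phasor: V = 126∠-101.9° V = -25.98 - j123.3 V.
Step 6 — Current: I = V / Z = -0.03353 - j0.1549 A = 0.1585∠-102.2° A.
Step 7 — Complex power: S = V·I* = 19.97 + j0.1084 VA.
Step 8 — Real power: P = Re(S) = 19.97 W.
Step 9 — Reactive power: Q = Im(S) = 0.1084 VAR.
Step 10 — Apparent power: |S| = 19.97 VA.
Step 11 — Power factor: PF = P/|S| = 1 (lagging).

(a) P = 19.97 W  (b) Q = 0.1084 VAR  (c) S = 19.97 VA  (d) PF = 1 (lagging)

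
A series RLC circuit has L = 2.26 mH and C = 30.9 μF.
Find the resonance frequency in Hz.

Step 1 — Resonance condition Im(Z)=0 gives ω₀ = 1/√(LC).
Step 2 — ω₀ = 1/√(0.00226·3.09e-05) = 3784 rad/s.
Step 3 — f₀ = ω₀/(2π) = 602.3 Hz.

f₀ = 602.3 Hz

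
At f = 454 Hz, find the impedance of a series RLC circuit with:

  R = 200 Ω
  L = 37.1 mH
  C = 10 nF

Step 1 — Angular frequency: ω = 2π·f = 2π·454 = 2853 rad/s.
Step 2 — Component impedances:
  R: Z = R = 200 Ω
  L: Z = jωL = j·2853·0.0371 = 0 + j105.8 Ω
  C: Z = 1/(jωC) = -j/(ω·C) = 0 - j3.506e+04 Ω
Step 3 — Series combination: Z_total = R + L + C = 200 - j3.495e+04 Ω = 3.495e+04∠-89.7° Ω.

Z = 200 - j3.495e+04 Ω = 3.495e+04∠-89.7° Ω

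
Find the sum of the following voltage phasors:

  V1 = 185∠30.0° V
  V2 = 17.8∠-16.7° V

Step 1 — Convert each phasor to rectangular form:
  V1 = 185·(cos(30.0°) + j·sin(30.0°)) = 160.2 + j92.5 V
  V2 = 17.8·(cos(-16.7°) + j·sin(-16.7°)) = 17.05 - j5.115 V
Step 2 — Sum components: V_total = 177.3 + j87.38 V.
Step 3 — Convert to polar: |V_total| = 197.6 V, ∠V_total = 26.2°.

V_total = 197.6∠26.2° V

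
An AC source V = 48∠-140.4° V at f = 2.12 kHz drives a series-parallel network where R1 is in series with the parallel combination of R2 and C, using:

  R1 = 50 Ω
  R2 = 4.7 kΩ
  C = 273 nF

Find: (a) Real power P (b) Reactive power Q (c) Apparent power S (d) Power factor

Step 1 — Angular frequency: ω = 2π·f = 2π·2120 = 1.332e+04 rad/s.
Step 2 — Component impedances:
  R1: Z = R = 50 Ω
  R2: Z = R = 4700 Ω
  C: Z = 1/(jωC) = -j/(ω·C) = 0 - j275 Ω
Step 3 — Parallel branch: R2 || C = 1/(1/R2 + 1/C) = 16.03 - j274.1 Ω.
Step 4 — Series with R1: Z_total = R1 + (R2 || C) = 66.03 - j274.1 Ω = 281.9∠-76.5° Ω.
Step 5 — Source phasor: V = 48∠-140.4° V = -36.98 - j30.6 V.
Step 6 — Current: I = V / Z = 0.07478 - j0.153 A = 0.1703∠-63.9° A.
Step 7 — Complex power: S = V·I* = 1.915 - j7.946 VA.
Step 8 — Real power: P = Re(S) = 1.915 W.
Step 9 — Reactive power: Q = Im(S) = -7.946 VAR.
Step 10 — Apparent power: |S| = 8.173 VA.
Step 11 — Power factor: PF = P/|S| = 0.2343 (leading).

(a) P = 1.915 W  (b) Q = -7.946 VAR  (c) S = 8.173 VA  (d) PF = 0.2343 (leading)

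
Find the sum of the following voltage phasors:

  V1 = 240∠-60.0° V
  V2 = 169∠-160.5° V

Step 1 — Convert each phasor to rectangular form:
  V1 = 240·(cos(-60.0°) + j·sin(-60.0°)) = 120 - j207.8 V
  V2 = 169·(cos(-160.5°) + j·sin(-160.5°)) = -159.3 - j56.41 V
Step 2 — Sum components: V_total = -39.31 - j264.3 V.
Step 3 — Convert to polar: |V_total| = 267.2 V, ∠V_total = -98.5°.

V_total = 267.2∠-98.5° V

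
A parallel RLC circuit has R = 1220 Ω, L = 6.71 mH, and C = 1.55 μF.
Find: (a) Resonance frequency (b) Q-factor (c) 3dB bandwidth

Step 1 — Resonance: ω₀ = 1/√(LC) = 1/√(0.00671·1.55e-06) = 9806 rad/s.
Step 2 — f₀ = ω₀/(2π) = 1561 Hz.
Step 3 — Parallel Q: Q = R/(ω₀L) = 1220/(9806·0.00671) = 18.54.
Step 4 — Bandwidth: Δω = ω₀/Q = 528.8 rad/s; BW = Δω/(2π) = 84.16 Hz.

(a) f₀ = 1561 Hz  (b) Q = 18.54  (c) BW = 84.16 Hz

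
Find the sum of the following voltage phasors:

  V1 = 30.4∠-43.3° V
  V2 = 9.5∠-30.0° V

Step 1 — Convert each phasor to rectangular form:
  V1 = 30.4·(cos(-43.3°) + j·sin(-43.3°)) = 22.12 - j20.85 V
  V2 = 9.5·(cos(-30.0°) + j·sin(-30.0°)) = 8.227 - j4.75 V
Step 2 — Sum components: V_total = 30.35 - j25.6 V.
Step 3 — Convert to polar: |V_total| = 39.71 V, ∠V_total = -40.1°.

V_total = 39.71∠-40.1° V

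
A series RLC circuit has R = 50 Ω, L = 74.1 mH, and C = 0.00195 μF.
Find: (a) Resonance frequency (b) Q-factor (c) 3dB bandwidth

Step 1 — Resonance: ω₀ = 1/√(LC) = 1/√(0.0741·1.95e-09) = 8.319e+04 rad/s.
Step 2 — f₀ = ω₀/(2π) = 1.324e+04 Hz.
Step 3 — Series Q: Q = ω₀L/R = 8.319e+04·0.0741/50 = 123.3.
Step 4 — Bandwidth: Δω = ω₀/Q = 674.8 rad/s; BW = Δω/(2π) = 107.4 Hz.

(a) f₀ = 1.324e+04 Hz  (b) Q = 123.3  (c) BW = 107.4 Hz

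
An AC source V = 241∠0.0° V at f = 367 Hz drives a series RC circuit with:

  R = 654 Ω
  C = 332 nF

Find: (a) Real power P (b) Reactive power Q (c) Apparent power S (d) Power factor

Step 1 — Angular frequency: ω = 2π·f = 2π·367 = 2306 rad/s.
Step 2 — Component impedances:
  R: Z = R = 654 Ω
  C: Z = 1/(jωC) = -j/(ω·C) = 0 - j1306 Ω
Step 3 — Series combination: Z_total = R + C = 654 - j1306 Ω = 1461∠-63.4° Ω.
Step 4 — Source phasor: V = 241∠0.0° V = 241 V.
Step 5 — Current: I = V / Z = 0.07386 + j0.1475 A = 0.165∠63.4° A.
Step 6 — Complex power: S = V·I* = 17.8 - j35.55 VA.
Step 7 — Real power: P = Re(S) = 17.8 W.
Step 8 — Reactive power: Q = Im(S) = -35.55 VAR.
Step 9 — Apparent power: |S| = 39.76 VA.
Step 10 — Power factor: PF = P/|S| = 0.4477 (leading).

(a) P = 17.8 W  (b) Q = -35.55 VAR  (c) S = 39.76 VA  (d) PF = 0.4477 (leading)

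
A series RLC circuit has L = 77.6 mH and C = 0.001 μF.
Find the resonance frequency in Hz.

Step 1 — Resonance condition Im(Z)=0 gives ω₀ = 1/√(LC).
Step 2 — ω₀ = 1/√(0.0776·1e-09) = 1.135e+05 rad/s.
Step 3 — f₀ = ω₀/(2π) = 1.807e+04 Hz.

f₀ = 1.807e+04 Hz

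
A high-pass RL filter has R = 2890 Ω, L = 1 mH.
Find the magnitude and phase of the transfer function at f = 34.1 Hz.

Step 1 — Angular frequency: ω = 2π·34.1 = 214.3 rad/s.
Step 2 — Transfer function: H(jω) = jωL/(R + jωL).
Step 3 — Numerator jωL = j·0.2143; denominator R + jωL = 2890 + j0.2143.
Step 4 — H = 5.496e-09 + j7.414e-05.
Step 5 — Magnitude: |H| = 7.414e-05 (-82.6 dB); phase: φ = 90.0°.

|H| = 7.414e-05 (-82.6 dB), φ = 90.0°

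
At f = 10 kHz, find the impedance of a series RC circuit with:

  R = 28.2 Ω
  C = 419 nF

Step 1 — Angular frequency: ω = 2π·f = 2π·1e+04 = 6.283e+04 rad/s.
Step 2 — Component impedances:
  R: Z = R = 28.2 Ω
  C: Z = 1/(jωC) = -j/(ω·C) = 0 - j37.98 Ω
Step 3 — Series combination: Z_total = R + C = 28.2 - j37.98 Ω = 47.31∠-53.4° Ω.

Z = 28.2 - j37.98 Ω = 47.31∠-53.4° Ω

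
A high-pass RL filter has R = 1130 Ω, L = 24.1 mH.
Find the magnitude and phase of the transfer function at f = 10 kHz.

Step 1 — Angular frequency: ω = 2π·1e+04 = 6.283e+04 rad/s.
Step 2 — Transfer function: H(jω) = jωL/(R + jωL).
Step 3 — Numerator jωL = j·1514; denominator R + jωL = 1130 + j1514.
Step 4 — H = 0.6423 + j0.4793.
Step 5 — Magnitude: |H| = 0.8014 (-1.9 dB); phase: φ = 36.7°.

|H| = 0.8014 (-1.9 dB), φ = 36.7°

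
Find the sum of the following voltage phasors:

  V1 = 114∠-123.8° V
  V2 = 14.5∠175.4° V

Step 1 — Convert each phasor to rectangular form:
  V1 = 114·(cos(-123.8°) + j·sin(-123.8°)) = -63.42 - j94.73 V
  V2 = 14.5·(cos(175.4°) + j·sin(175.4°)) = -14.45 + j1.163 V
Step 2 — Sum components: V_total = -77.87 - j93.57 V.
Step 3 — Convert to polar: |V_total| = 121.7 V, ∠V_total = -129.8°.

V_total = 121.7∠-129.8° V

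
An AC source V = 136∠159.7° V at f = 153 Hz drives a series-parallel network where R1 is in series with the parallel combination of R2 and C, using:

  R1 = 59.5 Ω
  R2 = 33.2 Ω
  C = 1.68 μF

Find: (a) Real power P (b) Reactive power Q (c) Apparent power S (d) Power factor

Step 1 — Angular frequency: ω = 2π·f = 2π·153 = 961.3 rad/s.
Step 2 — Component impedances:
  R1: Z = R = 59.5 Ω
  R2: Z = R = 33.2 Ω
  C: Z = 1/(jωC) = -j/(ω·C) = 0 - j619.2 Ω
Step 3 — Parallel branch: R2 || C = 1/(1/R2 + 1/C) = 33.1 - j1.775 Ω.
Step 4 — Series with R1: Z_total = R1 + (R2 || C) = 92.6 - j1.775 Ω = 92.62∠-1.1° Ω.
Step 5 — Source phasor: V = 136∠159.7° V = -127.6 + j47.18 V.
Step 6 — Current: I = V / Z = -1.387 + j0.4829 A = 1.468∠160.8° A.
Step 7 — Complex power: S = V·I* = 199.7 - j3.827 VA.
Step 8 — Real power: P = Re(S) = 199.7 W.
Step 9 — Reactive power: Q = Im(S) = -3.827 VAR.
Step 10 — Apparent power: |S| = 199.7 VA.
Step 11 — Power factor: PF = P/|S| = 0.9998 (leading).

(a) P = 199.7 W  (b) Q = -3.827 VAR  (c) S = 199.7 VA  (d) PF = 0.9998 (leading)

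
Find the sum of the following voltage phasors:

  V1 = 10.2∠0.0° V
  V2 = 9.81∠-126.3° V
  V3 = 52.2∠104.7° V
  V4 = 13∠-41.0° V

Step 1 — Convert each phasor to rectangular form:
  V1 = 10.2·(cos(0.0°) + j·sin(0.0°)) = 10.2 V
  V2 = 9.81·(cos(-126.3°) + j·sin(-126.3°)) = -5.808 - j7.906 V
  V3 = 52.2·(cos(104.7°) + j·sin(104.7°)) = -13.25 + j50.49 V
  V4 = 13·(cos(-41.0°) + j·sin(-41.0°)) = 9.811 - j8.529 V
Step 2 — Sum components: V_total = 0.9574 + j34.06 V.
Step 3 — Convert to polar: |V_total| = 34.07 V, ∠V_total = 88.4°.

V_total = 34.07∠88.4° V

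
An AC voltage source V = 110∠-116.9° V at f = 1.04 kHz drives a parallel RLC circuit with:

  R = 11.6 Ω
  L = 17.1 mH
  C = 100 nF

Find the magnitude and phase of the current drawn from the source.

Step 1 — Angular frequency: ω = 2π·f = 2π·1040 = 6535 rad/s.
Step 2 — Component impedances:
  R: Z = R = 11.6 Ω
  L: Z = jωL = j·6535·0.0171 = 0 + j111.7 Ω
  C: Z = 1/(jωC) = -j/(ω·C) = 0 - j1530 Ω
Step 3 — Parallel combination: 1/Z_total = 1/R + 1/L + 1/C; Z_total = 11.49 + j1.106 Ω = 11.55∠5.5° Ω.
Step 4 — Source phasor: V = 110∠-116.9° V = -49.77 - j98.1 V.
Step 5 — Ohm's law: I = V / Z_total = (-49.77 - j98.1) / (11.49 + j1.106) = -5.104 - j8.044 A.
Step 6 — Convert to polar: |I| = 9.527 A, ∠I = -122.4°.

I = 9.527∠-122.4° A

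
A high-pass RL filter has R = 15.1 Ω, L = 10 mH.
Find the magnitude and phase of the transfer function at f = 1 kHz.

Step 1 — Angular frequency: ω = 2π·1000 = 6283 rad/s.
Step 2 — Transfer function: H(jω) = jωL/(R + jωL).
Step 3 — Numerator jωL = j·62.83; denominator R + jωL = 15.1 + j62.83.
Step 4 — H = 0.9454 + j0.2272.
Step 5 — Magnitude: |H| = 0.9723 (-0.2 dB); phase: φ = 13.5°.

|H| = 0.9723 (-0.2 dB), φ = 13.5°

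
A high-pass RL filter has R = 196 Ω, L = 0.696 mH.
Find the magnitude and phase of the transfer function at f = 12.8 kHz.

Step 1 — Angular frequency: ω = 2π·1.28e+04 = 8.042e+04 rad/s.
Step 2 — Transfer function: H(jω) = jωL/(R + jωL).
Step 3 — Numerator jωL = j·55.98; denominator R + jωL = 196 + j55.98.
Step 4 — H = 0.07541 + j0.2641.
Step 5 — Magnitude: |H| = 0.2746 (-11.2 dB); phase: φ = 74.1°.

|H| = 0.2746 (-11.2 dB), φ = 74.1°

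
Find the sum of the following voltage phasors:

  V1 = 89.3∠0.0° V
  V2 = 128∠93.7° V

Step 1 — Convert each phasor to rectangular form:
  V1 = 89.3·(cos(0.0°) + j·sin(0.0°)) = 89.3 V
  V2 = 128·(cos(93.7°) + j·sin(93.7°)) = -8.26 + j127.7 V
Step 2 — Sum components: V_total = 81.04 + j127.7 V.
Step 3 — Convert to polar: |V_total| = 151.3 V, ∠V_total = 57.6°.

V_total = 151.3∠57.6° V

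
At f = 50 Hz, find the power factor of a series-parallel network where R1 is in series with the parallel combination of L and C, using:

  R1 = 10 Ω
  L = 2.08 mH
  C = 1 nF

Step 1 — Angular frequency: ω = 2π·f = 2π·50 = 314.2 rad/s.
Step 2 — Component impedances:
  R1: Z = R = 10 Ω
  L: Z = jωL = j·314.2·0.00208 = 0 + j0.6535 Ω
  C: Z = 1/(jωC) = -j/(ω·C) = 0 - j3.183e+06 Ω
Step 3 — Parallel branch: L || C = 1/(1/L + 1/C) = 0 + j0.6535 Ω.
Step 4 — Series with R1: Z_total = R1 + (L || C) = 10 + j0.6535 Ω = 10.02∠3.7° Ω.
Step 5 — Power factor: PF = cos(φ) = Re(Z)/|Z| = 10/10.021 = 0.9979.
Step 6 — Type: Im(Z) = 0.6535 ⇒ lagging (phase φ = 3.7°).

PF = 0.9979 (lagging, φ = 3.7°)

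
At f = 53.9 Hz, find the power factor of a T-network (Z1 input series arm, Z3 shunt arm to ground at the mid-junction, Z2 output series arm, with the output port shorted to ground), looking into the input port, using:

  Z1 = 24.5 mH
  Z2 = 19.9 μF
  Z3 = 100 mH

Step 1 — Angular frequency: ω = 2π·f = 2π·53.9 = 338.7 rad/s.
Step 2 — Component impedances:
  Z1: Z = jωL = j·338.7·0.0245 = 0 + j8.297 Ω
  Z2: Z = 1/(jωC) = -j/(ω·C) = 0 - j148.4 Ω
  Z3: Z = jωL = j·338.7·0.1 = 0 + j33.87 Ω
Step 3 — With the output port shorted to ground, the output series arm Z2 runs from the junction to ground; the shunt arm Z3 also runs from the junction to ground. They appear in parallel: Z3 || Z2 = 0 + j43.88 Ω.
Step 4 — Series with input arm Z1: Z_in = Z1 + (Z3 || Z2) = 0 + j52.18 Ω = 52.18∠90.0° Ω.
Step 5 — Power factor: PF = cos(φ) = Re(Z)/|Z| = 0/52.18 = 0.
Step 6 — Type: Im(Z) = 52.18 ⇒ lagging (phase φ = 90.0°).

PF = 0 (lagging, φ = 90.0°)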